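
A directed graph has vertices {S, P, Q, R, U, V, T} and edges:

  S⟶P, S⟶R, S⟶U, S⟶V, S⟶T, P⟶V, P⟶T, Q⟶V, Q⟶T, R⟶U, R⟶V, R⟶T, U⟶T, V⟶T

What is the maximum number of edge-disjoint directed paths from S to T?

5

Assign every edge capacity 1; by Menger, the answer equals the max flow.
Path S→T (+1); total 1.
Path S→P→T (+1); total 2.
Path S→R→T (+1); total 3.
Path S→U→T (+1); total 4.
Path S→V→T (+1); total 5.
No residual S→T path; max flow = 5.
Certifying cut of size 5: {S→P, S→R, S→T, S→U, S→V}.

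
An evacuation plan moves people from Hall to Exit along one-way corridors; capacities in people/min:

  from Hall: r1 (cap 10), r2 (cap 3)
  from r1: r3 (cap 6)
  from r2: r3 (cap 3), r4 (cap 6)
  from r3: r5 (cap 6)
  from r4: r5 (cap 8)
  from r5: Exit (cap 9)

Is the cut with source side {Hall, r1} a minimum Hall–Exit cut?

Yes — it is a minimum cut (capacity 9).

Given cut capacity: 3 + 6 = 9.
Augment Hall→r1→r3→r5→Exit: bottleneck 6, flow now 6.
Augment Hall→r2→r4→r5→Exit: bottleneck 3, flow now 9.
No augmenting path remains; maximum flow = 9.
Cut capacity 9 equals the max flow, so it is a minimum cut.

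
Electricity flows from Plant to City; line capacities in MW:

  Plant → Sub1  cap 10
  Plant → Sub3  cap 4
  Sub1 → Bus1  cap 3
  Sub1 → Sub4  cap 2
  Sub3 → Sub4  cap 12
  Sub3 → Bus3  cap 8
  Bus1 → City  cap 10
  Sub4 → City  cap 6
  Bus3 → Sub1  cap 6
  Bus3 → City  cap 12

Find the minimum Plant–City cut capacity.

Augment Plant→Sub1→Bus1→City: bottleneck 3, flow now 3.
Augment Plant→Sub1→Sub4→City: bottleneck 2, flow now 5.
Augment Plant→Sub3→Sub4→City: bottleneck 4, flow now 9.
No augmenting path remains; maximum flow = 9.
By max-flow min-cut, the minimum cut capacity equals the max flow.
In the residual graph, reachable from Plant: {Plant, Sub1}.
Min-cut edges: Plant→Sub3 (4), Sub1→Bus1 (3), Sub1→Sub4 (2); capacity 4 + 3 + 2 = 9.

9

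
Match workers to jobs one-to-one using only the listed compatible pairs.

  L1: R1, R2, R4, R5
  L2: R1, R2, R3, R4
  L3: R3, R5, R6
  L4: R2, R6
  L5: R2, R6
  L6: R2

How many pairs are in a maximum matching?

5

Unit-capacity flow: source→left, listed edges, right→sink; max matching = max flow.
Augmenting path L1→R1 (+1); matched 1.
Augmenting path L2→R2 (+1); matched 2.
Augmenting path L3→R3 (+1); matched 3.
Augmenting path L4→R6 (+1); matched 4.
Augmenting path L5→R2→L2→R4 (+1); matched 5.
No augmenting path remains; maximum matching = 5.
König certificate: {L1, L2, L3, R2, R6} is a vertex cover of size 5 (every listed pair touches it), so no matching can be larger.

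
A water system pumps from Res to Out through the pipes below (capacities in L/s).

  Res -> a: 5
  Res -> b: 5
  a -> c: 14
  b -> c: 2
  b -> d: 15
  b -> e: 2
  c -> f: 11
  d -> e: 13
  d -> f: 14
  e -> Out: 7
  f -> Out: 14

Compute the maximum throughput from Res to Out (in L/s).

10

Augment Res→b→e→Out: bottleneck 2, flow now 2.
Augment Res→a→c→f→Out: bottleneck 5, flow now 7.
Augment Res→b→c→f→Out: bottleneck 2, flow now 9.
Augment Res→b→d→e→Out: bottleneck 1, flow now 10.
No augmenting path remains; maximum flow = 10.
In the residual graph, reachable from Res: {Res}.
Min-cut edges: Res→a (5), Res→b (5); capacity 5 + 5 = 10.
This cut is saturated, so no flow can exceed 10.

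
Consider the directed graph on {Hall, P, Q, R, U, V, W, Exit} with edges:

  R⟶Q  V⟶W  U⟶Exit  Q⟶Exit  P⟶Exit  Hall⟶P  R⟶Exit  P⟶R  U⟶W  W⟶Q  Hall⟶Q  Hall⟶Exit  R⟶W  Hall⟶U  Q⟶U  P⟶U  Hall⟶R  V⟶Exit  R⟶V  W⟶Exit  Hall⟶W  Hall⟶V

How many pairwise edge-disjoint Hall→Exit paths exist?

7

Assign every edge capacity 1; by Menger, the answer equals the max flow.
Path Hall→Exit (+1); total 1.
Path Hall→P→Exit (+1); total 2.
Path Hall→Q→Exit (+1); total 3.
Path Hall→R→Exit (+1); total 4.
Path Hall→U→Exit (+1); total 5.
Path Hall→V→Exit (+1); total 6.
Path Hall→W→Exit (+1); total 7.
No residual Hall→Exit path; max flow = 7.
Certifying cut of size 7: {Hall→Exit, Hall→P, Hall→Q, Hall→R, Hall→U, Hall→V, Hall→W}.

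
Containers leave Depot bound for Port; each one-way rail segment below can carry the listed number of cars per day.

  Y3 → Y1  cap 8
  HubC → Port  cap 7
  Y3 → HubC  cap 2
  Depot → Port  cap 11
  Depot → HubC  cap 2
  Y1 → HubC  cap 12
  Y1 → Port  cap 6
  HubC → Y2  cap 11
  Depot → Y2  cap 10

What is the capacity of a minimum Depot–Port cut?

13

Augment Depot→Port: bottleneck 11, flow now 11.
Augment Depot→HubC→Port: bottleneck 2, flow now 13.
No augmenting path remains; maximum flow = 13.
By max-flow min-cut, the minimum cut capacity equals the max flow.
In the residual graph, reachable from Depot: {Depot, Y2}.
Min-cut edges: Depot→HubC (2), Depot→Port (11); capacity 2 + 11 = 13.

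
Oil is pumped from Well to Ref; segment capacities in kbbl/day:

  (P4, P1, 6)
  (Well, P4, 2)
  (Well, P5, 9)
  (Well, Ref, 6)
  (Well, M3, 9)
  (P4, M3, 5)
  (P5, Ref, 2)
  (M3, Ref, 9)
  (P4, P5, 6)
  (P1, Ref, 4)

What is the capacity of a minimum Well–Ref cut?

19

Augment Well→Ref: bottleneck 6, flow now 6.
Augment Well→P5→Ref: bottleneck 2, flow now 8.
Augment Well→M3→Ref: bottleneck 9, flow now 17.
Augment Well→P4→P1→Ref: bottleneck 2, flow now 19.
No augmenting path remains; maximum flow = 19.
By max-flow min-cut, the minimum cut capacity equals the max flow.
In the residual graph, reachable from Well: {Well, P5}.
Min-cut edges: Well→P4 (2), Well→M3 (9), Well→Ref (6), P5→Ref (2); capacity 2 + 9 + 6 + 2 = 19.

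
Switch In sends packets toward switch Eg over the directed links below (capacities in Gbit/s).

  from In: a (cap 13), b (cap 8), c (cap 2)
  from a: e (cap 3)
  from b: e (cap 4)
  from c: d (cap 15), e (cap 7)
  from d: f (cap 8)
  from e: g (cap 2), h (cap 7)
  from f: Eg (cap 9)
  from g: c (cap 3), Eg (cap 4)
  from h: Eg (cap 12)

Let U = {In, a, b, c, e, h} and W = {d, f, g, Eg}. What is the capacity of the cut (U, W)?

29

Edges leaving {In, a, b, c, e, h}: c→d (15), e→g (2), h→Eg (12).
Cut capacity = 15 + 2 + 12 = 29.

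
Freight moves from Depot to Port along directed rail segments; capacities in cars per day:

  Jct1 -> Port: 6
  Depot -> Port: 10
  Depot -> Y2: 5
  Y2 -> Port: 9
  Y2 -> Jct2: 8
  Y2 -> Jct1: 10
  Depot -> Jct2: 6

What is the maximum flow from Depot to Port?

Augment Depot→Port: bottleneck 10, flow now 10.
Augment Depot→Y2→Port: bottleneck 5, flow now 15.
No augmenting path remains; maximum flow = 15.
In the residual graph, reachable from Depot: {Depot, Jct2}.
Min-cut edges: Depot→Y2 (5), Depot→Port (10); capacity 5 + 10 = 15.
This cut is saturated, so no flow can exceed 15.

15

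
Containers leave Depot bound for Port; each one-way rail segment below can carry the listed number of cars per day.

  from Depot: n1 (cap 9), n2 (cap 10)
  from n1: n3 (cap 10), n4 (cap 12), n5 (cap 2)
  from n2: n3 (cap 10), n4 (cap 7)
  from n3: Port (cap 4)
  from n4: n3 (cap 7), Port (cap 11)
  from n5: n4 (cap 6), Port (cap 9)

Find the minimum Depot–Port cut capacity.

17

Augment Depot→n1→n3→Port: bottleneck 4, flow now 4.
Augment Depot→n1→n4→Port: bottleneck 5, flow now 9.
Augment Depot→n2→n4→Port: bottleneck 6, flow now 15.
Augment Depot→n2→n3→n1→n5→Port: bottleneck 2, flow now 17. (uses reverse residual edge)
No augmenting path remains; maximum flow = 17.
By max-flow min-cut, the minimum cut capacity equals the max flow.
In the residual graph, reachable from Depot: {Depot, n1, n2, n3, n4}.
Min-cut edges: n1→n5 (2), n3→Port (4), n4→Port (11); capacity 2 + 4 + 11 = 17.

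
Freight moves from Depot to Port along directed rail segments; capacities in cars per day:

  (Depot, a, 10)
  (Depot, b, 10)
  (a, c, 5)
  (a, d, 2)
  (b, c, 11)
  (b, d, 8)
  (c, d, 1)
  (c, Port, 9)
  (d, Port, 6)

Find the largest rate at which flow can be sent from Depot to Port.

15

Augment Depot→a→c→Port: bottleneck 5, flow now 5.
Augment Depot→a→d→Port: bottleneck 2, flow now 7.
Augment Depot→b→c→Port: bottleneck 4, flow now 11.
Augment Depot→b→d→Port: bottleneck 4, flow now 15.
No augmenting path remains; maximum flow = 15.
In the residual graph, reachable from Depot: {Depot, a, b, c, d}.
Min-cut edges: c→Port (9), d→Port (6); capacity 9 + 6 = 15.
This cut is saturated, so no flow can exceed 15.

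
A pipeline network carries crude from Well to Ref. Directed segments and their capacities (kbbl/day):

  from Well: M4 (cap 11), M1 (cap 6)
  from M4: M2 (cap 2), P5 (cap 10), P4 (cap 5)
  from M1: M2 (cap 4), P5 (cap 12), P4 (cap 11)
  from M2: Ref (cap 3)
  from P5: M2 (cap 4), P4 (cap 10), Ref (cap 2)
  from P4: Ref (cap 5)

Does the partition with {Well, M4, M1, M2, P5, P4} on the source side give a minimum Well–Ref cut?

Yes — it is a minimum cut (capacity 10).

Given cut capacity: 3 + 2 + 5 = 10.
Augment Well→M4→M2→Ref: bottleneck 2, flow now 2.
Augment Well→M4→P5→Ref: bottleneck 2, flow now 4.
Augment Well→M4→P4→Ref: bottleneck 5, flow now 9.
Augment Well→M1→M2→Ref: bottleneck 1, flow now 10.
No augmenting path remains; maximum flow = 10.
Cut capacity 10 equals the max flow, so it is a minimum cut.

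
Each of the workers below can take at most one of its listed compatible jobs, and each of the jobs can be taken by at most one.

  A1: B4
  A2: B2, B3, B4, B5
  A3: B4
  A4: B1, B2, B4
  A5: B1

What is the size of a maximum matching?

4

Unit-capacity flow: source→left, listed edges, right→sink; max matching = max flow.
Augmenting path A1→B4 (+1); matched 1.
Augmenting path A2→B2 (+1); matched 2.
Augmenting path A4→B1 (+1); matched 3.
Augmenting path A5→B1→A4→B2→A2→B3 (+1); matched 4.
No augmenting path remains; maximum matching = 4.
König certificate: {A2, A4, A5, B4} is a vertex cover of size 4 (every listed pair touches it), so no matching can be larger.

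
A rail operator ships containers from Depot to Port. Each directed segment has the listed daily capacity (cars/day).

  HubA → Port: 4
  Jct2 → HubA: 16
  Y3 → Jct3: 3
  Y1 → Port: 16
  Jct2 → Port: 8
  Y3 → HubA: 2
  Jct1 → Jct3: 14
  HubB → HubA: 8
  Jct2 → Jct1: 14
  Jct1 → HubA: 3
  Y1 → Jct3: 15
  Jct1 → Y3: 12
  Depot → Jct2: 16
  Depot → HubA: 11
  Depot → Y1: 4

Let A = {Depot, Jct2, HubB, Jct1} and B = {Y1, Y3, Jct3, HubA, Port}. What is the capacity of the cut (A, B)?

Edges leaving {Depot, Jct2, HubB, Jct1}: Depot→Y1 (4), Depot→HubA (11), Jct2→HubA (16), Jct2→Port (8), HubB→HubA (8), Jct1→Y3 (12), Jct1→Jct3 (14), Jct1→HubA (3).
Cut capacity = 4 + 11 + 16 + 8 + 8 + 12 + 14 + 3 = 76.

76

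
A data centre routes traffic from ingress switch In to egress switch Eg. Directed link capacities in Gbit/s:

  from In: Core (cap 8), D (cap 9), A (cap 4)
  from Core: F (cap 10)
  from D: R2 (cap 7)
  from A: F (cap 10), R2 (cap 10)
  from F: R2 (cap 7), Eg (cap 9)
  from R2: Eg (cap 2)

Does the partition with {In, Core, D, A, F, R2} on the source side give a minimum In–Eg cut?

Yes — it is a minimum cut (capacity 11).

Given cut capacity: 9 + 2 = 11.
Augment In→Core→F→Eg: bottleneck 8, flow now 8.
Augment In→D→R2→Eg: bottleneck 2, flow now 10.
Augment In→A→F→Eg: bottleneck 1, flow now 11.
No augmenting path remains; maximum flow = 11.
Cut capacity 11 equals the max flow, so it is a minimum cut.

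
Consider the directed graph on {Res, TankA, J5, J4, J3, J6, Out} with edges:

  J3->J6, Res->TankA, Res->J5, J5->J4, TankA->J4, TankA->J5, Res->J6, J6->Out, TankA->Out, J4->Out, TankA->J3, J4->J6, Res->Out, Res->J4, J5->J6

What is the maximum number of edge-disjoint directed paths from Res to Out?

Assign every edge capacity 1; by Menger, the answer equals the max flow.
Path Res→Out (+1); total 1.
Path Res→TankA→Out (+1); total 2.
Path Res→J4→Out (+1); total 3.
Path Res→J6→Out (+1); total 4.
No residual Res→Out path; max flow = 4.
Certifying cut of size 4: {J4→Out, J6→Out, Res→Out, Res→TankA}.

4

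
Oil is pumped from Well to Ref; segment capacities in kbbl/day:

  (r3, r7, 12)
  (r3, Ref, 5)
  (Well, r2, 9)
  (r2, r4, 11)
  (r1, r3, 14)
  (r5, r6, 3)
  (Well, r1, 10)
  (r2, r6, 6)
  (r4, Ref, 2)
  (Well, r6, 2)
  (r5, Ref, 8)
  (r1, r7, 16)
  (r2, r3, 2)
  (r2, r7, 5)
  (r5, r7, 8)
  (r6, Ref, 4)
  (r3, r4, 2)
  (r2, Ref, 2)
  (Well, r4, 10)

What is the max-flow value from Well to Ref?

13

Augment Well→r2→Ref: bottleneck 2, flow now 2.
Augment Well→r4→Ref: bottleneck 2, flow now 4.
Augment Well→r6→Ref: bottleneck 2, flow now 6.
Augment Well→r1→r3→Ref: bottleneck 5, flow now 11.
Augment Well→r2→r6→Ref: bottleneck 2, flow now 13.
No augmenting path remains; maximum flow = 13.
In the residual graph, reachable from Well: {Well, r1, r2, r3, r4, r6, r7}.
Min-cut edges: r2→Ref (2), r3→Ref (5), r4→Ref (2), r6→Ref (4); capacity 2 + 5 + 2 + 4 = 13.
This cut is saturated, so no flow can exceed 13.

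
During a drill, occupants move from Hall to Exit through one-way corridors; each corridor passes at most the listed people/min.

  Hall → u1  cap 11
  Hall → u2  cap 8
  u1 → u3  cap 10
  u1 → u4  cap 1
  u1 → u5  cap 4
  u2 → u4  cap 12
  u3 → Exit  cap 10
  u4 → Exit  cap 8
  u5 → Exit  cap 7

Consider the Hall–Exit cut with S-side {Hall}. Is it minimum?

Given cut capacity: 11 + 8 = 19.
Augment Hall→u1→u3→Exit: bottleneck 10, flow now 10.
Augment Hall→u1→u4→Exit: bottleneck 1, flow now 11.
Augment Hall→u2→u4→Exit: bottleneck 7, flow now 18.
Augment Hall→u2→u4→u1→u5→Exit: bottleneck 1, flow now 19. (uses reverse residual edge)
No augmenting path remains; maximum flow = 19.
Cut capacity 19 equals the max flow, so it is a minimum cut.

Yes — it is a minimum cut (capacity 19).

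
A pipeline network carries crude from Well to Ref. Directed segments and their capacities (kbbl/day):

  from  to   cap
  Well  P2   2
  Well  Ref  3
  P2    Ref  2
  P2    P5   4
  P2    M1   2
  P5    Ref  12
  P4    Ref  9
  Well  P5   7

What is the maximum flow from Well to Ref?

Augment Well→Ref: bottleneck 3, flow now 3.
Augment Well→P2→Ref: bottleneck 2, flow now 5.
Augment Well→P5→Ref: bottleneck 7, flow now 12.
No augmenting path remains; maximum flow = 12.
In the residual graph, reachable from Well: {Well}.
Min-cut edges: Well→P2 (2), Well→P5 (7), Well→Ref (3); capacity 2 + 7 + 3 = 12.
This cut is saturated, so no flow can exceed 12.

12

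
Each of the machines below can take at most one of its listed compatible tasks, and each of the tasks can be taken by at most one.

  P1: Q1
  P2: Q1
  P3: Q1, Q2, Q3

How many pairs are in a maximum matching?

Unit-capacity flow: source→left, listed edges, right→sink; max matching = max flow.
Augmenting path P1→Q1 (+1); matched 1.
Augmenting path P3→Q2 (+1); matched 2.
No augmenting path remains; maximum matching = 2.
König certificate: {P3, Q1} is a vertex cover of size 2 (every listed pair touches it), so no matching can be larger.

2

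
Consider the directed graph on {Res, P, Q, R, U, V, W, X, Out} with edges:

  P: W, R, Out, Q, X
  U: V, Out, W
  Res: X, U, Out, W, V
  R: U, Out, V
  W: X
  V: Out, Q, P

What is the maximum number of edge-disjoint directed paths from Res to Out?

Assign every edge capacity 1; by Menger, the answer equals the max flow.
Path Res→Out (+1); total 1.
Path Res→U→Out (+1); total 2.
Path Res→V→Out (+1); total 3.
No residual Res→Out path; max flow = 3.
Certifying cut of size 3: {Res→Out, Res→U, Res→V}.

3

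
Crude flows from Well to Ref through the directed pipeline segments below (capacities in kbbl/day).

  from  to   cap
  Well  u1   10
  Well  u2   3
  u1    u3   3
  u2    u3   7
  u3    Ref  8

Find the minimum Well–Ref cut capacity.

Augment Well→u1→u3→Ref: bottleneck 3, flow now 3.
Augment Well→u2→u3→Ref: bottleneck 3, flow now 6.
No augmenting path remains; maximum flow = 6.
By max-flow min-cut, the minimum cut capacity equals the max flow.
In the residual graph, reachable from Well: {Well, u1}.
Min-cut edges: Well→u2 (3), u1→u3 (3); capacity 3 + 3 = 6.

6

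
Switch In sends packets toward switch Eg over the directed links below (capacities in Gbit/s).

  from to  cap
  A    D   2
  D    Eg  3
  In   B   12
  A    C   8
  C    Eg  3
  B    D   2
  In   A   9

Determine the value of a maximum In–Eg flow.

6

Augment In→A→C→Eg: bottleneck 3, flow now 3.
Augment In→A→D→Eg: bottleneck 2, flow now 5.
Augment In→B→D→Eg: bottleneck 1, flow now 6.
No augmenting path remains; maximum flow = 6.
In the residual graph, reachable from In: {In, A, B, C, D}.
Min-cut edges: C→Eg (3), D→Eg (3); capacity 3 + 3 = 6.
This cut is saturated, so no flow can exceed 6.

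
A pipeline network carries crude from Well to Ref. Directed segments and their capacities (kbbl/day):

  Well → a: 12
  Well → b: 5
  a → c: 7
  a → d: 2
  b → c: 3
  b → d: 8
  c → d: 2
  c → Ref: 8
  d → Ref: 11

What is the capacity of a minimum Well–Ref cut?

Augment Well→a→c→Ref: bottleneck 7, flow now 7.
Augment Well→a→d→Ref: bottleneck 2, flow now 9.
Augment Well→b→c→Ref: bottleneck 1, flow now 10.
Augment Well→b→d→Ref: bottleneck 4, flow now 14.
No augmenting path remains; maximum flow = 14.
By max-flow min-cut, the minimum cut capacity equals the max flow.
In the residual graph, reachable from Well: {Well, a}.
Min-cut edges: Well→b (5), a→c (7), a→d (2); capacity 5 + 7 + 2 = 14.

14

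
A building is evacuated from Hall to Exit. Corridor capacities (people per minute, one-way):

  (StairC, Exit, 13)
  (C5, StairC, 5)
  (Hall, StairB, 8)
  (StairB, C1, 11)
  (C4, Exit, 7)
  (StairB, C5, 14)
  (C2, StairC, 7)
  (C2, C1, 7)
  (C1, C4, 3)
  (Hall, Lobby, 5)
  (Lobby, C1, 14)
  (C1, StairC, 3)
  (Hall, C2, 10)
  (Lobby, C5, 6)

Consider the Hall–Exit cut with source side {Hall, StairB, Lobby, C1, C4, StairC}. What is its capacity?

50

Edges leaving {Hall, StairB, Lobby, C1, C4, StairC}: Hall→C2 (10), StairB→C5 (14), Lobby→C5 (6), C4→Exit (7), StairC→Exit (13).
Cut capacity = 10 + 14 + 6 + 7 + 13 = 50.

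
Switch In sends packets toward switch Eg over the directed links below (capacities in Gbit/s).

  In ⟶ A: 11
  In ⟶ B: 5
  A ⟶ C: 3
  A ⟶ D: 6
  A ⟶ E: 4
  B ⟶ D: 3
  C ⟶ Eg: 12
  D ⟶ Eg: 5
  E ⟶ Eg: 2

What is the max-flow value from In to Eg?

Augment In→A→C→Eg: bottleneck 3, flow now 3.
Augment In→A→D→Eg: bottleneck 5, flow now 8.
Augment In→A→E→Eg: bottleneck 2, flow now 10.
No augmenting path remains; maximum flow = 10.
In the residual graph, reachable from In: {In, A, B, D, E}.
Min-cut edges: A→C (3), D→Eg (5), E→Eg (2); capacity 3 + 5 + 2 = 10.
This cut is saturated, so no flow can exceed 10.

10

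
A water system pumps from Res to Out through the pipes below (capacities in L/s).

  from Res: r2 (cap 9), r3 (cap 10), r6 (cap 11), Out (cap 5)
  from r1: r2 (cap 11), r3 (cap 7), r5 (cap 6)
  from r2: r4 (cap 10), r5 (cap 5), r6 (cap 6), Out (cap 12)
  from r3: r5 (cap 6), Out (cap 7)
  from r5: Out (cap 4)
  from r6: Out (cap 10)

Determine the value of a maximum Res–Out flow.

Augment Res→Out: bottleneck 5, flow now 5.
Augment Res→r2→Out: bottleneck 9, flow now 14.
Augment Res→r3→Out: bottleneck 7, flow now 21.
Augment Res→r6→Out: bottleneck 10, flow now 31.
Augment Res→r3→r5→Out: bottleneck 3, flow now 34.
No augmenting path remains; maximum flow = 34.
In the residual graph, reachable from Res: {Res, r6}.
Min-cut edges: Res→r2 (9), Res→r3 (10), Res→Out (5), r6→Out (10); capacity 9 + 10 + 5 + 10 = 34.
This cut is saturated, so no flow can exceed 34.

34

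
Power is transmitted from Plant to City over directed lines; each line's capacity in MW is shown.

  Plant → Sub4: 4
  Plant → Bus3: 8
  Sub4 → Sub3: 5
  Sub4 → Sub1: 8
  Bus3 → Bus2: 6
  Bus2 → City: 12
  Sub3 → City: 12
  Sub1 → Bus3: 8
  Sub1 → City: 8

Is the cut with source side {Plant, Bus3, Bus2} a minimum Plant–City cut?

No — its capacity is 16, but the minimum cut has capacity 10.

Given cut capacity: 4 + 12 = 16.
Augment Plant→Sub4→Sub3→City: bottleneck 4, flow now 4.
Augment Plant→Bus3→Bus2→City: bottleneck 6, flow now 10.
No augmenting path remains; maximum flow = 10.
In the residual graph, reachable from Plant: {Plant, Bus3}.
Min-cut edges: Plant→Sub4 (4), Bus3→Bus2 (6); capacity 4 + 6 = 10.
Cut capacity 16 exceeds the max flow 10, so it is not minimum.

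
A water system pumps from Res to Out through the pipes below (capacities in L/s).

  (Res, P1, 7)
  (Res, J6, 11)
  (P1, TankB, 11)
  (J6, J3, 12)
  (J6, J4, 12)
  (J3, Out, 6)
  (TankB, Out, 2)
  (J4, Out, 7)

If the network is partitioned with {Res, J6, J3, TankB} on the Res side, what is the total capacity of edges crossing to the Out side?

Edges leaving {Res, J6, J3, TankB}: Res→P1 (7), J6→J4 (12), J3→Out (6), TankB→Out (2).
Cut capacity = 7 + 12 + 6 + 2 = 27.

27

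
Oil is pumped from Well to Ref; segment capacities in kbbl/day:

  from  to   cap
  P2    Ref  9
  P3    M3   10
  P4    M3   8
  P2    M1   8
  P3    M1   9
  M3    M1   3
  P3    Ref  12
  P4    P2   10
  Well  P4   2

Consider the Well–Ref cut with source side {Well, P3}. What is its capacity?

Edges leaving {Well, P3}: Well→P4 (2), P3→M3 (10), P3→M1 (9), P3→Ref (12).
Cut capacity = 2 + 10 + 9 + 12 = 33.

33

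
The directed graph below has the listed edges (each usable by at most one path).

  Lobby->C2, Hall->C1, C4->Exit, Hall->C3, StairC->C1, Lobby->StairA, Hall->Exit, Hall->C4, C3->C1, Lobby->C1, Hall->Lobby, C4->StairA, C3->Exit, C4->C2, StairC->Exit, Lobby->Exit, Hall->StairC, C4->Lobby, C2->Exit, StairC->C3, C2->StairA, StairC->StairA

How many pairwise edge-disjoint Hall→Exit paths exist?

5

Assign every edge capacity 1; by Menger, the answer equals the max flow.
Path Hall→Exit (+1); total 1.
Path Hall→StairC→Exit (+1); total 2.
Path Hall→C4→Exit (+1); total 3.
Path Hall→C3→Exit (+1); total 4.
Path Hall→Lobby→Exit (+1); total 5.
No residual Hall→Exit path; max flow = 5.
Certifying cut of size 5: {Hall→C3, Hall→C4, Hall→Exit, Hall→Lobby, Hall→StairC}.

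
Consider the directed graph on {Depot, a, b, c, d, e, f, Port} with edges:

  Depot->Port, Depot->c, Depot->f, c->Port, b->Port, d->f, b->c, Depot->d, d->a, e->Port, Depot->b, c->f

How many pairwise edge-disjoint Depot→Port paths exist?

Assign every edge capacity 1; by Menger, the answer equals the max flow.
Path Depot→Port (+1); total 1.
Path Depot→b→Port (+1); total 2.
Path Depot→c→Port (+1); total 3.
No residual Depot→Port path; max flow = 3.
Certifying cut of size 3: {Depot→Port, Depot→b, Depot→c}.

3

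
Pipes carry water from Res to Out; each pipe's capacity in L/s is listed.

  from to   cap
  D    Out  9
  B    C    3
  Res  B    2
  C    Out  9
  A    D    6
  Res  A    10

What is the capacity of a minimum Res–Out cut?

Augment Res→A→D→Out: bottleneck 6, flow now 6.
Augment Res→B→C→Out: bottleneck 2, flow now 8.
No augmenting path remains; maximum flow = 8.
By max-flow min-cut, the minimum cut capacity equals the max flow.
In the residual graph, reachable from Res: {Res, A}.
Min-cut edges: Res→B (2), A→D (6); capacity 2 + 6 = 8.

8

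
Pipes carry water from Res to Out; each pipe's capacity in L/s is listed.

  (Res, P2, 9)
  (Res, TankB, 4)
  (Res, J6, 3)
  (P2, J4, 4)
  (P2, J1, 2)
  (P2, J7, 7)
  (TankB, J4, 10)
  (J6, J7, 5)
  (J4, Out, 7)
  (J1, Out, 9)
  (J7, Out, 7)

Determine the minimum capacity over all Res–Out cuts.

Augment Res→P2→J4→Out: bottleneck 4, flow now 4.
Augment Res→P2→J1→Out: bottleneck 2, flow now 6.
Augment Res→P2→J7→Out: bottleneck 3, flow now 9.
Augment Res→TankB→J4→Out: bottleneck 3, flow now 12.
Augment Res→J6→J7→Out: bottleneck 3, flow now 15.
Augment Res→TankB→J4→P2→J7→Out: bottleneck 1, flow now 16. (uses reverse residual edge)
No augmenting path remains; maximum flow = 16.
By max-flow min-cut, the minimum cut capacity equals the max flow.
In the residual graph, reachable from Res: {Res}.
Min-cut edges: Res→P2 (9), Res→TankB (4), Res→J6 (3); capacity 9 + 4 + 3 = 16.

16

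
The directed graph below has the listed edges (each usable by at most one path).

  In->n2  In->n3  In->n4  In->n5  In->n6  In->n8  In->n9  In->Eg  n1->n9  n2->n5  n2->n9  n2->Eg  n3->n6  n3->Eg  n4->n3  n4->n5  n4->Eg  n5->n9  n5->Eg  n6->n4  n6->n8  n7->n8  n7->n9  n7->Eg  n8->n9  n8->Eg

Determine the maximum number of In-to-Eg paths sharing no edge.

Assign every edge capacity 1; by Menger, the answer equals the max flow.
Path In→Eg (+1); total 1.
Path In→n2→Eg (+1); total 2.
Path In→n3→Eg (+1); total 3.
Path In→n4→Eg (+1); total 4.
Path In→n5→Eg (+1); total 5.
Path In→n8→Eg (+1); total 6.
No residual In→Eg path; max flow = 6.
Certifying cut of size 6: {In→Eg, In→n2, n3→Eg, n4→Eg, n5→Eg, n8→Eg}.

6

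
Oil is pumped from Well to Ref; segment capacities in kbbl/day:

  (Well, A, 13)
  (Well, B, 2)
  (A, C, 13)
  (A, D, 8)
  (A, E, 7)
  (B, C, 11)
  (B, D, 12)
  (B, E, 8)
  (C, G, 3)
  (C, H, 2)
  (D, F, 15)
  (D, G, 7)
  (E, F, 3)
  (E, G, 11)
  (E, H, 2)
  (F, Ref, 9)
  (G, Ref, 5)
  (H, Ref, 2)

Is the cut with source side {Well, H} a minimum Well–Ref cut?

No — its capacity is 17, but the minimum cut has capacity 15.

Given cut capacity: 13 + 2 + 2 = 17.
Augment Well→A→C→G→Ref: bottleneck 3, flow now 3.
Augment Well→A→C→H→Ref: bottleneck 2, flow now 5.
Augment Well→A→D→F→Ref: bottleneck 8, flow now 13.
Augment Well→B→D→F→Ref: bottleneck 1, flow now 14.
Augment Well→B→D→G→Ref: bottleneck 1, flow now 15.
No augmenting path remains; maximum flow = 15.
In the residual graph, reachable from Well: {Well}.
Min-cut edges: Well→A (13), Well→B (2); capacity 13 + 2 = 15.
Cut capacity 17 exceeds the max flow 15, so it is not minimum.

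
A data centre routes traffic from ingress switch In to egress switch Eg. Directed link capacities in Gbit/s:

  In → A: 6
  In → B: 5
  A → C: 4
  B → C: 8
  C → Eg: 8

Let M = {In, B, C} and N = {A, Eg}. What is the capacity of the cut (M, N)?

Edges leaving {In, B, C}: In→A (6), C→Eg (8).
Cut capacity = 6 + 8 = 14.

14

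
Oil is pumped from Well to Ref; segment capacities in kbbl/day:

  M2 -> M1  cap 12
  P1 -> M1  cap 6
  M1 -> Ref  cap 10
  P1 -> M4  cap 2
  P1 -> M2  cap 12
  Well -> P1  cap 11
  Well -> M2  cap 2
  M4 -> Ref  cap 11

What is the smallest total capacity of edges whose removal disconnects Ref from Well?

Augment Well→M2→M1→Ref: bottleneck 2, flow now 2.
Augment Well→P1→M4→Ref: bottleneck 2, flow now 4.
Augment Well→P1→M1→Ref: bottleneck 6, flow now 10.
Augment Well→P1→M2→M1→Ref: bottleneck 2, flow now 12.
No augmenting path remains; maximum flow = 12.
By max-flow min-cut, the minimum cut capacity equals the max flow.
In the residual graph, reachable from Well: {Well, M2, P1, M1}.
Min-cut edges: P1→M4 (2), M1→Ref (10); capacity 2 + 10 = 12.

12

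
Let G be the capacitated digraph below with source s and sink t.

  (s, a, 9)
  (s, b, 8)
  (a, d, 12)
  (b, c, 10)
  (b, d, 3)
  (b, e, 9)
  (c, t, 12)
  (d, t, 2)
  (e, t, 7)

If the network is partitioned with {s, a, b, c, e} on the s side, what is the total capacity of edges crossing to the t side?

34

Edges leaving {s, a, b, c, e}: a→d (12), b→d (3), c→t (12), e→t (7).
Cut capacity = 12 + 3 + 12 + 7 = 34.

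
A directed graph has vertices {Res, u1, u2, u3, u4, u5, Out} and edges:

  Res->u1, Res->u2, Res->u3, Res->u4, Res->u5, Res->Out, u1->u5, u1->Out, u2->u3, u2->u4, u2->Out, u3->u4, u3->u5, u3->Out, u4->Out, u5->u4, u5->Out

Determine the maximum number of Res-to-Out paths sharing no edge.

6

Assign every edge capacity 1; by Menger, the answer equals the max flow.
Path Res→Out (+1); total 1.
Path Res→u1→Out (+1); total 2.
Path Res→u2→Out (+1); total 3.
Path Res→u3→Out (+1); total 4.
Path Res→u4→Out (+1); total 5.
Path Res→u5→Out (+1); total 6.
No residual Res→Out path; max flow = 6.
Certifying cut of size 6: {Res→Out, Res→u1, Res→u2, Res→u3, Res→u4, Res→u5}.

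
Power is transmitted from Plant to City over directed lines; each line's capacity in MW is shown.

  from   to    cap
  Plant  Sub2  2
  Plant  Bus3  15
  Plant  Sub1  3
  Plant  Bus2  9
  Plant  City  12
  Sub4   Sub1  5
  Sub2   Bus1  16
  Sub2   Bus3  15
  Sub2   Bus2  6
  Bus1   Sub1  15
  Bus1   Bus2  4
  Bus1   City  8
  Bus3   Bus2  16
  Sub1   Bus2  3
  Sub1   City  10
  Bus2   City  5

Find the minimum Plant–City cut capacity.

22

Augment Plant→City: bottleneck 12, flow now 12.
Augment Plant→Sub1→City: bottleneck 3, flow now 15.
Augment Plant→Bus2→City: bottleneck 5, flow now 20.
Augment Plant→Sub2→Bus1→City: bottleneck 2, flow now 22.
No augmenting path remains; maximum flow = 22.
By max-flow min-cut, the minimum cut capacity equals the max flow.
In the residual graph, reachable from Plant: {Plant, Bus3, Bus2}.
Min-cut edges: Plant→Sub2 (2), Plant→Sub1 (3), Plant→City (12), Bus2→City (5); capacity 2 + 3 + 12 + 5 = 22.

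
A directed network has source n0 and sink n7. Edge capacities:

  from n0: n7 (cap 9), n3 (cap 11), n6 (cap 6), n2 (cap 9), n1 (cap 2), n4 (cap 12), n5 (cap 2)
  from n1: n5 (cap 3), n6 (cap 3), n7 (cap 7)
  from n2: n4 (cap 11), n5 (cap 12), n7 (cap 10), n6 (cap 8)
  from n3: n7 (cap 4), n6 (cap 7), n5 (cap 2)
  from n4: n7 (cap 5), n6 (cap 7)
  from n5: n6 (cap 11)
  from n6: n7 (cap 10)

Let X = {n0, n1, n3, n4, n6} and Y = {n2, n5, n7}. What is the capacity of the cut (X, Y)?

51

Edges leaving {n0, n1, n3, n4, n6}: n0→n2 (9), n0→n5 (2), n0→n7 (9), n1→n5 (3), n1→n7 (7), n3→n5 (2), n3→n7 (4), n4→n7 (5), n6→n7 (10).
Cut capacity = 9 + 2 + 9 + 3 + 7 + 2 + 4 + 5 + 10 = 51.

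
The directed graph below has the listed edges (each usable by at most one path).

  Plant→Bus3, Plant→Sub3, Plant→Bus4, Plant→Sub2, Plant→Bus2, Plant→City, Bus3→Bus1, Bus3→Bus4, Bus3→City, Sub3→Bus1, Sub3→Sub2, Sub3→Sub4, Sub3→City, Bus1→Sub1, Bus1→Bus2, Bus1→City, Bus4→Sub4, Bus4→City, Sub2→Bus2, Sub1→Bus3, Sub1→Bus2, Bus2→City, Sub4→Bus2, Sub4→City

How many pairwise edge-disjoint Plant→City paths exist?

5

Assign every edge capacity 1; by Menger, the answer equals the max flow.
Path Plant→City (+1); total 1.
Path Plant→Bus3→City (+1); total 2.
Path Plant→Sub3→City (+1); total 3.
Path Plant→Bus4→City (+1); total 4.
Path Plant→Bus2→City (+1); total 5.
No residual Plant→City path; max flow = 5.
Certifying cut of size 5: {Bus2→City, Plant→Bus3, Plant→Bus4, Plant→City, Plant→Sub3}.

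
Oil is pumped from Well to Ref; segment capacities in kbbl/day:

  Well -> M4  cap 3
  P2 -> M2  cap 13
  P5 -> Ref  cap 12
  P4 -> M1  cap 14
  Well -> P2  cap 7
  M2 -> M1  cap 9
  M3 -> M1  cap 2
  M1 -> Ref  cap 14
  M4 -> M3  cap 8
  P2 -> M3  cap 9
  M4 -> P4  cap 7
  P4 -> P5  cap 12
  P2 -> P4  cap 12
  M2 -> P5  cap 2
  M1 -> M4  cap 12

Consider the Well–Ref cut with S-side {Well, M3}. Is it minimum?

No — its capacity is 12, but the minimum cut has capacity 10.

Given cut capacity: 3 + 7 + 2 = 12.
Augment Well→M4→P4→M1→Ref: bottleneck 3, flow now 3.
Augment Well→P2→P4→M1→Ref: bottleneck 7, flow now 10.
No augmenting path remains; maximum flow = 10.
In the residual graph, reachable from Well: {Well}.
Min-cut edges: Well→M4 (3), Well→P2 (7); capacity 3 + 7 = 10.
Cut capacity 12 exceeds the max flow 10, so it is not minimum.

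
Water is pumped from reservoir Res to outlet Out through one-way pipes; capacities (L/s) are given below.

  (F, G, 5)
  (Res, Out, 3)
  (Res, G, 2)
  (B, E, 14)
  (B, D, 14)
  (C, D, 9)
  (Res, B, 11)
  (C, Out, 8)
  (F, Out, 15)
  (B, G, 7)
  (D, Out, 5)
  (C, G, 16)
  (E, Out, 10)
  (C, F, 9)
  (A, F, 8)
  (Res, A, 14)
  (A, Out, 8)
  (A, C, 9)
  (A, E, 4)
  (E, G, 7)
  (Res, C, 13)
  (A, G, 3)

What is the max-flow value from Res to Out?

41

Augment Res→Out: bottleneck 3, flow now 3.
Augment Res→A→Out: bottleneck 8, flow now 11.
Augment Res→C→Out: bottleneck 8, flow now 19.
Augment Res→A→E→Out: bottleneck 4, flow now 23.
Augment Res→A→F→Out: bottleneck 2, flow now 25.
Augment Res→B→D→Out: bottleneck 5, flow now 30.
Augment Res→B→E→Out: bottleneck 6, flow now 36.
Augment Res→C→F→Out: bottleneck 5, flow now 41.
No augmenting path remains; maximum flow = 41.
In the residual graph, reachable from Res: {Res, G}.
Min-cut edges: Res→A (14), Res→B (11), Res→C (13), Res→Out (3); capacity 14 + 11 + 13 + 3 = 41.
This cut is saturated, so no flow can exceed 41.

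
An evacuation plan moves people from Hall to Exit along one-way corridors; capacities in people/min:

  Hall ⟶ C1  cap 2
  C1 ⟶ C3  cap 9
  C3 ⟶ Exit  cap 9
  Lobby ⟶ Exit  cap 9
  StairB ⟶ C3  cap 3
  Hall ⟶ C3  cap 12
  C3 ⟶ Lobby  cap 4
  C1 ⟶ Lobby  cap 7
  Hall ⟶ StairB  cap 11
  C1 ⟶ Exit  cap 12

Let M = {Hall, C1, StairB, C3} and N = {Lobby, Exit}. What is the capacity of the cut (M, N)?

32

Edges leaving {Hall, C1, StairB, C3}: C1→Lobby (7), C1→Exit (12), C3→Lobby (4), C3→Exit (9).
Cut capacity = 7 + 12 + 4 + 9 = 32.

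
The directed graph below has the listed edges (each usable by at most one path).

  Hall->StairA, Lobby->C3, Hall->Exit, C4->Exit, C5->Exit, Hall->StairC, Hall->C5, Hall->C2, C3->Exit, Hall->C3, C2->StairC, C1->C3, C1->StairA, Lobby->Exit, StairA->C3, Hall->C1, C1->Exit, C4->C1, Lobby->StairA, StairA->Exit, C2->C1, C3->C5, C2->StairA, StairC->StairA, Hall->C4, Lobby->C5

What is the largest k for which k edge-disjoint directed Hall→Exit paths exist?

Assign every edge capacity 1; by Menger, the answer equals the max flow.
Path Hall→Exit (+1); total 1.
Path Hall→C4→Exit (+1); total 2.
Path Hall→StairA→Exit (+1); total 3.
Path Hall→C5→Exit (+1); total 4.
Path Hall→C1→Exit (+1); total 5.
Path Hall→C3→Exit (+1); total 6.
No residual Hall→Exit path; max flow = 6.
Certifying cut of size 6: {C1→Exit, C3→Exit, C5→Exit, Hall→C4, Hall→Exit, StairA→Exit}.

6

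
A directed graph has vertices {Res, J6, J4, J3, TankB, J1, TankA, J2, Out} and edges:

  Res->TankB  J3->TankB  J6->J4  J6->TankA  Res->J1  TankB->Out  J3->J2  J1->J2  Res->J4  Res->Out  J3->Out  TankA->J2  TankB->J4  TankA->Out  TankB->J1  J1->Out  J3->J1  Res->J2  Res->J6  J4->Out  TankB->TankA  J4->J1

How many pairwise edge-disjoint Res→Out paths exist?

5

Assign every edge capacity 1; by Menger, the answer equals the max flow.
Path Res→Out (+1); total 1.
Path Res→J4→Out (+1); total 2.
Path Res→TankB→Out (+1); total 3.
Path Res→J1→Out (+1); total 4.
Path Res→J6→TankA→Out (+1); total 5.
No residual Res→Out path; max flow = 5.
Certifying cut of size 5: {Res→J1, Res→J4, Res→J6, Res→Out, Res→TankB}.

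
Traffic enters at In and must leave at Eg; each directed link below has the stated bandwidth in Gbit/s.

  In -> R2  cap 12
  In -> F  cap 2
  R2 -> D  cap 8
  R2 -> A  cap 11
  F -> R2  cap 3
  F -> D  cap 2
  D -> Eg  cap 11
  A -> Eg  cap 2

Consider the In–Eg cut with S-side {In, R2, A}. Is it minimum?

Yes — it is a minimum cut (capacity 12).

Given cut capacity: 2 + 8 + 2 = 12.
Augment In→R2→D→Eg: bottleneck 8, flow now 8.
Augment In→R2→A→Eg: bottleneck 2, flow now 10.
Augment In→F→D→Eg: bottleneck 2, flow now 12.
No augmenting path remains; maximum flow = 12.
Cut capacity 12 equals the max flow, so it is a minimum cut.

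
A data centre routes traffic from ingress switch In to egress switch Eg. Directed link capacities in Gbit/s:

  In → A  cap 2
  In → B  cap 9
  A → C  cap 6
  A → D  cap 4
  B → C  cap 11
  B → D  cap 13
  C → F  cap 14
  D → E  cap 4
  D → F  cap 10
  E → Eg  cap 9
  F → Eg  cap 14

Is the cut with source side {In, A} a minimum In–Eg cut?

Given cut capacity: 9 + 6 + 4 = 19.
Augment In→A→C→F→Eg: bottleneck 2, flow now 2.
Augment In→B→C→F→Eg: bottleneck 9, flow now 11.
No augmenting path remains; maximum flow = 11.
In the residual graph, reachable from In: {In}.
Min-cut edges: In→A (2), In→B (9); capacity 2 + 9 = 11.
Cut capacity 19 exceeds the max flow 11, so it is not minimum.

No — its capacity is 19, but the minimum cut has capacity 11.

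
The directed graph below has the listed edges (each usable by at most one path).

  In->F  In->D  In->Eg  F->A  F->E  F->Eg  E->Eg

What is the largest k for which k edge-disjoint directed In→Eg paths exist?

Assign every edge capacity 1; by Menger, the answer equals the max flow.
Path In→Eg (+1); total 1.
Path In→F→Eg (+1); total 2.
No residual In→Eg path; max flow = 2.
Certifying cut of size 2: {In→Eg, In→F}.

2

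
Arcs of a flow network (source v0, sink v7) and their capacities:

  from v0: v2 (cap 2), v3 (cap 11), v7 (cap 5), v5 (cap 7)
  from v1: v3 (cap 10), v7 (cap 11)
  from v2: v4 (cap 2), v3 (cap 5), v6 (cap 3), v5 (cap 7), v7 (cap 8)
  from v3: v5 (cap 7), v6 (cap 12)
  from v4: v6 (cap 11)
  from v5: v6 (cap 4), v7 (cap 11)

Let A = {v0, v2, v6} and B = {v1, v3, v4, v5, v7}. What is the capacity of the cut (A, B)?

45

Edges leaving {v0, v2, v6}: v0→v3 (11), v0→v5 (7), v0→v7 (5), v2→v3 (5), v2→v4 (2), v2→v5 (7), v2→v7 (8).
Cut capacity = 11 + 7 + 5 + 5 + 2 + 7 + 8 = 45.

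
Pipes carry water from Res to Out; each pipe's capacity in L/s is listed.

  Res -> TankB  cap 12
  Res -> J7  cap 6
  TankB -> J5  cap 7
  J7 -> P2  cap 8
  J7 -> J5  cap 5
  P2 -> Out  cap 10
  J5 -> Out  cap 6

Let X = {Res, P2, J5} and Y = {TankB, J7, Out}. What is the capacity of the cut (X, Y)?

Edges leaving {Res, P2, J5}: Res→TankB (12), Res→J7 (6), P2→Out (10), J5→Out (6).
Cut capacity = 12 + 6 + 10 + 6 = 34.

34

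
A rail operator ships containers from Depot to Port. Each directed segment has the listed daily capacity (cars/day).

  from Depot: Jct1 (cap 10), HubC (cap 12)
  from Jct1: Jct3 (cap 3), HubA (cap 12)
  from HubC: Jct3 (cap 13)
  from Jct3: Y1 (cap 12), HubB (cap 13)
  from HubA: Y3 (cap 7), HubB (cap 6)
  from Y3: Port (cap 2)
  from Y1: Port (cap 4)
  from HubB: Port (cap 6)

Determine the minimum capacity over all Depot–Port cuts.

12

Augment Depot→Jct1→Jct3→Y1→Port: bottleneck 3, flow now 3.
Augment Depot→Jct1→HubA→Y3→Port: bottleneck 2, flow now 5.
Augment Depot→Jct1→HubA→HubB→Port: bottleneck 5, flow now 10.
Augment Depot→HubC→Jct3→Y1→Port: bottleneck 1, flow now 11.
Augment Depot→HubC→Jct3→HubB→Port: bottleneck 1, flow now 12.
No augmenting path remains; maximum flow = 12.
By max-flow min-cut, the minimum cut capacity equals the max flow.
In the residual graph, reachable from Depot: {Depot, Jct1, HubC, Jct3, HubA, Y3, Y1, HubB}.
Min-cut edges: Y3→Port (2), Y1→Port (4), HubB→Port (6); capacity 2 + 4 + 6 = 12.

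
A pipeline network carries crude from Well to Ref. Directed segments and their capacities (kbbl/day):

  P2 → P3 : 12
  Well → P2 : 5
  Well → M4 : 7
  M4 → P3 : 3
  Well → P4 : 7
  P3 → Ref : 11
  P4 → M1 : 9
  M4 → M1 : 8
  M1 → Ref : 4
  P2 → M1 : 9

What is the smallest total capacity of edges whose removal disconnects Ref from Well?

Augment Well→M4→M1→Ref: bottleneck 4, flow now 4.
Augment Well→M4→P3→Ref: bottleneck 3, flow now 7.
Augment Well→P2→P3→Ref: bottleneck 5, flow now 12.
No augmenting path remains; maximum flow = 12.
By max-flow min-cut, the minimum cut capacity equals the max flow.
In the residual graph, reachable from Well: {Well, M4, P4, M1}.
Min-cut edges: Well→P2 (5), M4→P3 (3), M1→Ref (4); capacity 5 + 3 + 4 = 12.

12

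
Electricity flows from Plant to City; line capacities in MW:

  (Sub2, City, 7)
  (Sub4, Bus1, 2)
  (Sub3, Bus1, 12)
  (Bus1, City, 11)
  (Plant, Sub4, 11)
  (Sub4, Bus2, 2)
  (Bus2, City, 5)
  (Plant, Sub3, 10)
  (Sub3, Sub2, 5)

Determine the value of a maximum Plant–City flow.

14

Augment Plant→Sub4→Bus2→City: bottleneck 2, flow now 2.
Augment Plant→Sub4→Bus1→City: bottleneck 2, flow now 4.
Augment Plant→Sub3→Bus1→City: bottleneck 9, flow now 13.
Augment Plant→Sub3→Sub2→City: bottleneck 1, flow now 14.
No augmenting path remains; maximum flow = 14.
In the residual graph, reachable from Plant: {Plant, Sub4}.
Min-cut edges: Plant→Sub3 (10), Sub4→Bus2 (2), Sub4→Bus1 (2); capacity 10 + 2 + 2 = 14.
This cut is saturated, so no flow can exceed 14.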